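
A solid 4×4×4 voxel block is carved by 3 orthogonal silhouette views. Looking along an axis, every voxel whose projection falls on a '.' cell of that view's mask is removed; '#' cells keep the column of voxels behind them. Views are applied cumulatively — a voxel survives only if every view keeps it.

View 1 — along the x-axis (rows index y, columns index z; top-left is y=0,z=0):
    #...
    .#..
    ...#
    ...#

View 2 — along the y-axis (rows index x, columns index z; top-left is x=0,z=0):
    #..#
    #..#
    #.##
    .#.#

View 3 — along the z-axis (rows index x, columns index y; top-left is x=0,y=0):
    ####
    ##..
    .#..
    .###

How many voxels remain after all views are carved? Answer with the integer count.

before carving: 64 voxels (4×4×4)
after view 1 [x-axis, 4 of 16 cells solid] → remaining = 16
after view 2 [y-axis, 9 of 16 cells solid] → remaining = 12
after view 3 [z-axis, 10 of 16 cells solid] → remaining = 7

voxel count = 7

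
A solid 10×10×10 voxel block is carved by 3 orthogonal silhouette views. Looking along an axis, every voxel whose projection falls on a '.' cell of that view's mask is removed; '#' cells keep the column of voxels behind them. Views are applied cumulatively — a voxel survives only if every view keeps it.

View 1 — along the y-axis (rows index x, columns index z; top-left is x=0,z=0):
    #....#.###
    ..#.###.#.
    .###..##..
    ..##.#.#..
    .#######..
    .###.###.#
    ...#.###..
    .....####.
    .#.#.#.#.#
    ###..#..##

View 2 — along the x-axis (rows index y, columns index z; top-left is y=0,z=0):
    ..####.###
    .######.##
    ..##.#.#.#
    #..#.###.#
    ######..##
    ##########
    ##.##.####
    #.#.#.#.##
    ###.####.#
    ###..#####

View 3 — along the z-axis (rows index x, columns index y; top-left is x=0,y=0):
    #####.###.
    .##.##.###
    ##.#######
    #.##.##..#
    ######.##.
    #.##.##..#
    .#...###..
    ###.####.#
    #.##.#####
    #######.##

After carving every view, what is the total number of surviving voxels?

initial block: 10^3 = 1000
after view 1 [y-axis, 52 of 100 cells solid] → remaining = 520
after view 2 [x-axis, 74 of 100 cells solid] → remaining = 386
after view 3 [z-axis, 73 of 100 cells solid] → remaining = 288

remaining voxels: 288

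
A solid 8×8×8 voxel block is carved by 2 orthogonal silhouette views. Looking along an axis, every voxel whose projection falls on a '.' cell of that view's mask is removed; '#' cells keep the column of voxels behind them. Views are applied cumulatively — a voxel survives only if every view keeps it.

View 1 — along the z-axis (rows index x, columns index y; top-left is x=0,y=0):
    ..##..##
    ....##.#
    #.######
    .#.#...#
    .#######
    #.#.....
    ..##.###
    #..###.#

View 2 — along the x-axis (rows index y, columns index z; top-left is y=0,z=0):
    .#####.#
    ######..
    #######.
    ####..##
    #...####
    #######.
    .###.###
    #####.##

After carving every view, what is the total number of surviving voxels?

|visual hull| = 229

full grid |V| = 512
V1 z: intersect with XY mask (36 set) -- 288 left
V2 x: intersect with YZ mask (50 set) -- 229 left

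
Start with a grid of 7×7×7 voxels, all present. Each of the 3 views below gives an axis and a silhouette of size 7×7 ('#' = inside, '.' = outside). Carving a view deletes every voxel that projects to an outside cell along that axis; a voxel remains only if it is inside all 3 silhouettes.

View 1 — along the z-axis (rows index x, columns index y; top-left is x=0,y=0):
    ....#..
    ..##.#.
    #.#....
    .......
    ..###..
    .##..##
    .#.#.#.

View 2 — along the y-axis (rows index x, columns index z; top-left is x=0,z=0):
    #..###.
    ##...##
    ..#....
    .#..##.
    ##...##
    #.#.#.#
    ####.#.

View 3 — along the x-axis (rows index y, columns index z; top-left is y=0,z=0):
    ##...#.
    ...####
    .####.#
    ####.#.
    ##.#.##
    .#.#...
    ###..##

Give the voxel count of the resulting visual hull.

full grid |V| = 343
V1 z: intersect with XY mask (16 set) -- 112 left
V2 y: intersect with XZ mask (25 set) -- 61 left
V3 x: intersect with YZ mask (29 set) -- 36 left

remaining voxels: 36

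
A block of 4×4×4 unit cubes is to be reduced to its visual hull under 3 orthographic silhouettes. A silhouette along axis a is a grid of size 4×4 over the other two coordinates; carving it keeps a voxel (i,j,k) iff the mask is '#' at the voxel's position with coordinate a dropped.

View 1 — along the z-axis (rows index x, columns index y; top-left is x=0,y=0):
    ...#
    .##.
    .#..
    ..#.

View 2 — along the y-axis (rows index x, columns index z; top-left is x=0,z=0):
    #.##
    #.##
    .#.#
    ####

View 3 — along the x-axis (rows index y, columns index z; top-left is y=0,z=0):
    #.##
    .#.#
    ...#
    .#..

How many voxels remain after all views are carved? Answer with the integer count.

full grid |V| = 64
after view 1 [z-axis, 5 of 16 cells solid] → remaining = 20
after view 2 [y-axis, 12 of 16 cells solid] → remaining = 15
after view 3 [x-axis, 7 of 16 cells solid] → remaining = 5

5 voxels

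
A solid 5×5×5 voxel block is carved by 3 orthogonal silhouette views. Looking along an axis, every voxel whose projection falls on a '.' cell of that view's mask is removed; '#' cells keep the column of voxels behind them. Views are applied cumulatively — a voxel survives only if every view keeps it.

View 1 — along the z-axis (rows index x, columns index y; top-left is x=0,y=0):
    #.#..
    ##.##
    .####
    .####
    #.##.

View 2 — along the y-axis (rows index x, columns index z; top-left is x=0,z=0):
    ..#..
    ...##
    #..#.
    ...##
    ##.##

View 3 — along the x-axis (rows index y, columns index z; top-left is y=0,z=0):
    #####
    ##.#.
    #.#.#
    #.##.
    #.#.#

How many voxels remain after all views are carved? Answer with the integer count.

|visual hull| = 25

before carving: 125 voxels (5×5×5)
V1 z: intersect with XY mask (17 set) -- 85 left
V2 y: intersect with XZ mask (11 set) -- 38 left
V3 x: intersect with YZ mask (17 set) -- 25 left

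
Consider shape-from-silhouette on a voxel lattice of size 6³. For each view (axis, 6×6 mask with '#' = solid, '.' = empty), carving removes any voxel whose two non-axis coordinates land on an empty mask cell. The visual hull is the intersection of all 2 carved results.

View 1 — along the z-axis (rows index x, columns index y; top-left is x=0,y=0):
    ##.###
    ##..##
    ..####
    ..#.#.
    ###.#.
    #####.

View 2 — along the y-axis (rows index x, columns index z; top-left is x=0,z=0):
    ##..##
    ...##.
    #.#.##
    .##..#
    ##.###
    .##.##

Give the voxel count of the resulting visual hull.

voxel count = 90

before carving: 216 voxels (6×6×6)
after view 1 [z-axis, 24 of 36 cells solid] → remaining = 144
after view 2 [y-axis, 22 of 36 cells solid] → remaining = 90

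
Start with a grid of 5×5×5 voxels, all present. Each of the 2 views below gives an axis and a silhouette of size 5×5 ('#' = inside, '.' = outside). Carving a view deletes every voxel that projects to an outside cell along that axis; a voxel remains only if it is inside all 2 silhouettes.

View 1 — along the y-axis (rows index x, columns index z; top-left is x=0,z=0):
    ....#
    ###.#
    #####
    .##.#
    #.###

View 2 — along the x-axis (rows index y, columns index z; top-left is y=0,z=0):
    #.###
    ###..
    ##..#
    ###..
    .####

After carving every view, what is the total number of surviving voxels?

|visual hull| = 59

before carving: 125 voxels (5×5×5)
[1] y-view keeps 17 columns → grid now 85
[2] x-view keeps 17 columns → grid now 59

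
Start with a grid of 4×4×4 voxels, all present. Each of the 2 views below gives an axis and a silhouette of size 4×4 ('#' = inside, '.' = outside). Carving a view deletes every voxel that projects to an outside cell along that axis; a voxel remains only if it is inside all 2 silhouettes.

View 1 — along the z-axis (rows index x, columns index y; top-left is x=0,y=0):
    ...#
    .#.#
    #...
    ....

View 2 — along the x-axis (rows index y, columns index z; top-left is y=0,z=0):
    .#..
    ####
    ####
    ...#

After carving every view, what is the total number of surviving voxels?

before carving: 64 voxels (4×4×4)
after view 1 [z-axis, 4 of 16 cells solid] → remaining = 16
after view 2 [x-axis, 10 of 16 cells solid] → remaining = 7

remaining voxels: 7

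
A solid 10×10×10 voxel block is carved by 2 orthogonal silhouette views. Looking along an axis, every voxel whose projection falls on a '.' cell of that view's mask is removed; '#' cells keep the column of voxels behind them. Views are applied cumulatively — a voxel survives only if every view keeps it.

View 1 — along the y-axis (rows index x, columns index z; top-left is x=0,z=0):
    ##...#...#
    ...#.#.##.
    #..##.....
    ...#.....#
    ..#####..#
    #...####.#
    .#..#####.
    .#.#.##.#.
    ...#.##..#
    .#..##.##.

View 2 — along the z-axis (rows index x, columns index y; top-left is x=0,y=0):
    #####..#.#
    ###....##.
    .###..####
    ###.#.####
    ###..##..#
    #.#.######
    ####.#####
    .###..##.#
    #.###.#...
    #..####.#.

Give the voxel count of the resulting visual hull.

voxel count = 303

start: 10×10×10 = 1000 voxels
after view 1 [y-axis, 45 of 100 cells solid] → remaining = 450
after view 2 [z-axis, 67 of 100 cells solid] → remaining = 303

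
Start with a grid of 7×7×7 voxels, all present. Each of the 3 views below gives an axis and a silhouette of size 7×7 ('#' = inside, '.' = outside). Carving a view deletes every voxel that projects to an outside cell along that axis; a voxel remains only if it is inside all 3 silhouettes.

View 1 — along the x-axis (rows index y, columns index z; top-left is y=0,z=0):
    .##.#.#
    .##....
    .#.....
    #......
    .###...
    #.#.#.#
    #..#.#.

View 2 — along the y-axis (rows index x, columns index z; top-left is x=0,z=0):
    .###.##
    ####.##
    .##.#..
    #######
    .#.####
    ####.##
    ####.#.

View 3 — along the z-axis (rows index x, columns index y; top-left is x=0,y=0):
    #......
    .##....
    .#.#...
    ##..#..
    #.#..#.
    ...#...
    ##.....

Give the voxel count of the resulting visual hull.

initial block: 7^3 = 343
after view 1 [x-axis, 18 of 49 cells solid] → remaining = 126
after view 2 [y-axis, 37 of 49 cells solid] → remaining = 98
after view 3 [z-axis, 14 of 49 cells solid] → remaining = 28

voxel count = 28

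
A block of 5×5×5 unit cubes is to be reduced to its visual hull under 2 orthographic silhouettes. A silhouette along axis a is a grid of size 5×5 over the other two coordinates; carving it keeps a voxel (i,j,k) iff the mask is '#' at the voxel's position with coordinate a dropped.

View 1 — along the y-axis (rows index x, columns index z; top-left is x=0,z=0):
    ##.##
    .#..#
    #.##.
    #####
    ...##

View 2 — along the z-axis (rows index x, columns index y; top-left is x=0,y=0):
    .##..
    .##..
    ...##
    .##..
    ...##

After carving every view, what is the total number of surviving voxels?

start: 5×5×5 = 125 voxels
step 1: project along y, AND mask (16/25) → |grid| = 80
step 2: project along z, AND mask (10/25) → |grid| = 32

remaining voxels: 32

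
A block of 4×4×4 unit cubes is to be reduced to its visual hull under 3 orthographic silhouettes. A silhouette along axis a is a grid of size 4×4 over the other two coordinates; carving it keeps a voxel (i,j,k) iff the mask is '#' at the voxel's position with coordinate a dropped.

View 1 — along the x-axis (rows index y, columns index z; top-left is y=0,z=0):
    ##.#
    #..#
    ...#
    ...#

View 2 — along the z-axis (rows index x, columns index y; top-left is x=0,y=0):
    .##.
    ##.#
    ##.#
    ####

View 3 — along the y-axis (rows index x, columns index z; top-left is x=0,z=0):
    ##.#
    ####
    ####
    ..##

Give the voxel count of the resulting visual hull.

before carving: 64 voxels (4×4×4)
[1] x-view keeps 7 columns → grid now 28
[2] z-view keeps 12 columns → grid now 22
[3] y-view keeps 13 columns → grid now 19

19 voxels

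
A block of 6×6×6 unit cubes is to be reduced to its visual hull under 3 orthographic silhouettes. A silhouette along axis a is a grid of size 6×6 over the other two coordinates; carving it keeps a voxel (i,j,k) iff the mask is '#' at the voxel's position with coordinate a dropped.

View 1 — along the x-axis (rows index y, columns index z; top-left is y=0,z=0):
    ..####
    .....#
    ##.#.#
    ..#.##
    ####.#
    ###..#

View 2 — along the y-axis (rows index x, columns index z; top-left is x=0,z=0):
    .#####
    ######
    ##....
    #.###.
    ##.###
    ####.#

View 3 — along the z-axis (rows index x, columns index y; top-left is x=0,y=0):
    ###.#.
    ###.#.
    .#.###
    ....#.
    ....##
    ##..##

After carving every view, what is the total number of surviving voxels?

53 voxels

before carving: 216 voxels (6×6×6)
V1 x: intersect with YZ mask (21 set) -- 126 left
V2 y: intersect with XZ mask (27 set) -- 93 left
V3 z: intersect with XY mask (19 set) -- 53 left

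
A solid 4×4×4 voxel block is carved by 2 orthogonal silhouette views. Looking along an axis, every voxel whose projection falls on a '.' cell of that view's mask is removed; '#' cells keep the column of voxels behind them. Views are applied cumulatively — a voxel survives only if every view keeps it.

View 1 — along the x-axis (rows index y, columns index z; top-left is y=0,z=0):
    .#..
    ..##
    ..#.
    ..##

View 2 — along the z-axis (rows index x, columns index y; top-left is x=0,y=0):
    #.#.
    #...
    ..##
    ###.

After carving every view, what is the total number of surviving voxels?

10 voxels

before carving: 64 voxels (4×4×4)
  1. axis=0 (YZ plane), |mask|=6  ⇒  voxels=24
  2. axis=2 (XY plane), |mask|=8  ⇒  voxels=10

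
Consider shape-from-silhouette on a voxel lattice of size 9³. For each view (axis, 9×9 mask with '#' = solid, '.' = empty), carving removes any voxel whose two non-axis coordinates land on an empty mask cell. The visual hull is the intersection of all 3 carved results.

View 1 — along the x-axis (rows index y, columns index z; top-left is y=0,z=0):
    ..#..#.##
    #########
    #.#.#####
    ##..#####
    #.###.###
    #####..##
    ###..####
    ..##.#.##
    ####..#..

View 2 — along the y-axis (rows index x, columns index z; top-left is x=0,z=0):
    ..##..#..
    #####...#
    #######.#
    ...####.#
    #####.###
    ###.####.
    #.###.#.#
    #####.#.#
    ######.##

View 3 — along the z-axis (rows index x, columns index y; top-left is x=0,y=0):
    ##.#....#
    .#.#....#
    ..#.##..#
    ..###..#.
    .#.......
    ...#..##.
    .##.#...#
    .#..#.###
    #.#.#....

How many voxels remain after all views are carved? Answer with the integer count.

before carving: 729 voxels (9×9×9)
[1] x-view keeps 58 columns → grid now 522
[2] y-view keeps 58 columns → grid now 369
[3] z-view keeps 31 columns → grid now 146

|visual hull| = 146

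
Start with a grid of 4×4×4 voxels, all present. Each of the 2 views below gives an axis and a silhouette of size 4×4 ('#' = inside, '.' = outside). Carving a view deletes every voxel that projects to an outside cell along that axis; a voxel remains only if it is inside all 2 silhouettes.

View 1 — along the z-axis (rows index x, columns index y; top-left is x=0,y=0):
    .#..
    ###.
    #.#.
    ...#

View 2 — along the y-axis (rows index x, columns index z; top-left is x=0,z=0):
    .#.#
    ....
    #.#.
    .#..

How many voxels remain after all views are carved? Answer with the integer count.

initial block: 4^3 = 64
step 1: project along z, AND mask (7/16) → |grid| = 28
step 2: project along y, AND mask (5/16) → |grid| = 7

remaining voxels: 7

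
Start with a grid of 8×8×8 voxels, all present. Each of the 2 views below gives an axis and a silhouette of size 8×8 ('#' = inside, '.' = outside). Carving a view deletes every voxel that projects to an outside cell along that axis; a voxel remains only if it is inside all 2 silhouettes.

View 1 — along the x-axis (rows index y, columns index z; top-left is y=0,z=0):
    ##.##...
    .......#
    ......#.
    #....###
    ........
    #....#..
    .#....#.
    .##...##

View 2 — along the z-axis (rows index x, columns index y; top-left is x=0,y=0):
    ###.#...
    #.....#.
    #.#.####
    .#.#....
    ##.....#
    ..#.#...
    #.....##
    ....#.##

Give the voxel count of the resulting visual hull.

|visual hull| = 56

start: 8×8×8 = 512 voxels
[1] x-view keeps 18 columns → grid now 144
[2] z-view keeps 25 columns → grid now 56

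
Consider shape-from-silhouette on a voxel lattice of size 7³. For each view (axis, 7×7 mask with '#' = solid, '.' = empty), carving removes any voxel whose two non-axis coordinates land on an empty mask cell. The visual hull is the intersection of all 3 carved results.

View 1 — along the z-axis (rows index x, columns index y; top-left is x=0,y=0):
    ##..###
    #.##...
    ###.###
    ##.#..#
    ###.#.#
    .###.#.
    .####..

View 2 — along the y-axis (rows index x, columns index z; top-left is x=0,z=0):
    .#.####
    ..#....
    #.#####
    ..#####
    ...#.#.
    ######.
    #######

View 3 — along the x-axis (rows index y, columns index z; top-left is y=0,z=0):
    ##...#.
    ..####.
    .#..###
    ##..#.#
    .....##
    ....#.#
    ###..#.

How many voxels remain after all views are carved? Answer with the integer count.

before carving: 343 voxels (7×7×7)
V1 z: intersect with XY mask (31 set) -- 217 left
V2 y: intersect with XZ mask (32 set) -- 146 left
V3 x: intersect with YZ mask (23 set) -- 67 left

67 voxels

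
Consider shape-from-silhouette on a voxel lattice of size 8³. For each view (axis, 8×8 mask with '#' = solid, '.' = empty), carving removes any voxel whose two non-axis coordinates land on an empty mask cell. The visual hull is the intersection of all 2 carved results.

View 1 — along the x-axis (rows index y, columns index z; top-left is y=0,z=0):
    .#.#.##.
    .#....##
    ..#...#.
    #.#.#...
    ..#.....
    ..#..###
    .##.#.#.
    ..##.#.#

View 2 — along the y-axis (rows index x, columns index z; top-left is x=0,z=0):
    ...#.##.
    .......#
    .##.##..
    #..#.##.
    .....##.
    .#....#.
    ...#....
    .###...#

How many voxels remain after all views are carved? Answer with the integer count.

70 voxels

initial block: 8^3 = 512
  1. axis=0 (YZ plane), |mask|=25  ⇒  voxels=200
  2. axis=1 (XZ plane), |mask|=21  ⇒  voxels=70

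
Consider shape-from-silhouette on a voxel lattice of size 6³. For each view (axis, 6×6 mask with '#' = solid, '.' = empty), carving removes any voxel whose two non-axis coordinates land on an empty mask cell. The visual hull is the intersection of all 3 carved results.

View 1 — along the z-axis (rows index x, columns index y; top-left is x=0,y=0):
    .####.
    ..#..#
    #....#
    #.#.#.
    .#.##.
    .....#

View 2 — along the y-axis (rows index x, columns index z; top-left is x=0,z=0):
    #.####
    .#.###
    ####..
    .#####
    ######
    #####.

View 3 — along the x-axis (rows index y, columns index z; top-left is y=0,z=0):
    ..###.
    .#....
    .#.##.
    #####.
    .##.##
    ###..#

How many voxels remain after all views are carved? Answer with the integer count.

remaining voxels: 42

initial block: 6^3 = 216
  1. axis=2 (XY plane), |mask|=15  ⇒  voxels=90
  2. axis=1 (XZ plane), |mask|=29  ⇒  voxels=74
  3. axis=0 (YZ plane), |mask|=20  ⇒  voxels=42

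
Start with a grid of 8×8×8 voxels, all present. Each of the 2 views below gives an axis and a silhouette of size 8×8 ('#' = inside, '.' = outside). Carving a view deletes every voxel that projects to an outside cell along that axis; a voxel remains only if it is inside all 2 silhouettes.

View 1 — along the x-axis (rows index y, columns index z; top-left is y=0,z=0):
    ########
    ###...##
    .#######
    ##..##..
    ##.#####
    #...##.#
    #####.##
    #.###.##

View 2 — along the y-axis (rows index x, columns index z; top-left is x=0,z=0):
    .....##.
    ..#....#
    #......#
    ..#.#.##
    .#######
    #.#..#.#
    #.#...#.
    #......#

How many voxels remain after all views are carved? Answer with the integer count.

start: 8×8×8 = 512 voxels
[1] x-view keeps 48 columns → grid now 384
[2] y-view keeps 26 columns → grid now 159

|visual hull| = 159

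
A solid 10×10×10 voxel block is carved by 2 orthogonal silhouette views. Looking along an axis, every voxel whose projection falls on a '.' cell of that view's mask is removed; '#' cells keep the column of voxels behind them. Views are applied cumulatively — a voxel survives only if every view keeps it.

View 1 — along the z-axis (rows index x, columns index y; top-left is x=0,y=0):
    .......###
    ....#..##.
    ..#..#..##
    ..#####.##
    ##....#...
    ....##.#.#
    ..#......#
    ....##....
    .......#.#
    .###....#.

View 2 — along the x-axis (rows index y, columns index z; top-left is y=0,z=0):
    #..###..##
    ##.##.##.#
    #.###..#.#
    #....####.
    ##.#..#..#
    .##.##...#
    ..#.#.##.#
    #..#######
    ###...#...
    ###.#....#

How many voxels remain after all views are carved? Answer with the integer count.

186 voxels

start: 10×10×10 = 1000 voxels
carve view 1 (along z, XY-mask fill 34/100): 340 voxels remain
carve view 2 (along x, YZ-mask fill 56/100): 186 voxels remain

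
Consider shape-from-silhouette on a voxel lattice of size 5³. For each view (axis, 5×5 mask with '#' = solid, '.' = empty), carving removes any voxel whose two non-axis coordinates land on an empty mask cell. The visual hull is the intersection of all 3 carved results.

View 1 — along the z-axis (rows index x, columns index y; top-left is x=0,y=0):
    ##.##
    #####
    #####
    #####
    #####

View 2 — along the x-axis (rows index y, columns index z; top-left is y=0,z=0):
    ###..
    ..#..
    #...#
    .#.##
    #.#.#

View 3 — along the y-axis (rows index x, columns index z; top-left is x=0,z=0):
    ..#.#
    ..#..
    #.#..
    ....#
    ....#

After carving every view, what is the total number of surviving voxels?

20 voxels

full grid |V| = 125
step 1: project along z, AND mask (24/25) → |grid| = 120
step 2: project along x, AND mask (12/25) → |grid| = 58
step 3: project along y, AND mask (7/25) → |grid| = 20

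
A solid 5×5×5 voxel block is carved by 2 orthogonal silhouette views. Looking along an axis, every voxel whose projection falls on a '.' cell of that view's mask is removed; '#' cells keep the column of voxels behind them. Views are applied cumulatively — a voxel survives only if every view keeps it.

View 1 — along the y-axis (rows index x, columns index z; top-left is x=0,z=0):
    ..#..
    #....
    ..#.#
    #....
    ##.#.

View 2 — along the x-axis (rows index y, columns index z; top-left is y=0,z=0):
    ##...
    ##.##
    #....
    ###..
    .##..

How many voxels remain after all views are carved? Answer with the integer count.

remaining voxels: 22

full grid |V| = 125
[1] y-view keeps 8 columns → grid now 40
[2] x-view keeps 12 columns → grid now 22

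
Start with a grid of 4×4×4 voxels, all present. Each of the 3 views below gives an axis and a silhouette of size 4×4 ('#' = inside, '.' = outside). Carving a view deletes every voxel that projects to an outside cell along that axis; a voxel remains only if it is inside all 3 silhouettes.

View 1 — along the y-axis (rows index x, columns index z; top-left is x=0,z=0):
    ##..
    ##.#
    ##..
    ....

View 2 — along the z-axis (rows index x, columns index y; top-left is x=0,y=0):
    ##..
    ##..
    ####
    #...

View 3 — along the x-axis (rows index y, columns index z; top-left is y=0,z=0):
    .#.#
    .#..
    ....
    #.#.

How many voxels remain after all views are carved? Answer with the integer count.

8 voxels

start: 4×4×4 = 64 voxels
carve view 1 (along y, XZ-mask fill 7/16): 28 voxels remain
carve view 2 (along z, XY-mask fill 9/16): 18 voxels remain
carve view 3 (along x, YZ-mask fill 5/16): 8 voxels remain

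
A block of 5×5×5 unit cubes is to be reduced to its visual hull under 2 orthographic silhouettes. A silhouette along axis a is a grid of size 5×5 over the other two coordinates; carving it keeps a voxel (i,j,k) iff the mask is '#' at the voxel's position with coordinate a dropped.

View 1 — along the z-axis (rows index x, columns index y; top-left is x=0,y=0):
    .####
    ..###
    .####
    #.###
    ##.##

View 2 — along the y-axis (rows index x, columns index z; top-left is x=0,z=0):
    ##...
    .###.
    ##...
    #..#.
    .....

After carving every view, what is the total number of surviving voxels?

|visual hull| = 33

start: 5×5×5 = 125 voxels
step 1: project along z, AND mask (19/25) → |grid| = 95
step 2: project along y, AND mask (9/25) → |grid| = 33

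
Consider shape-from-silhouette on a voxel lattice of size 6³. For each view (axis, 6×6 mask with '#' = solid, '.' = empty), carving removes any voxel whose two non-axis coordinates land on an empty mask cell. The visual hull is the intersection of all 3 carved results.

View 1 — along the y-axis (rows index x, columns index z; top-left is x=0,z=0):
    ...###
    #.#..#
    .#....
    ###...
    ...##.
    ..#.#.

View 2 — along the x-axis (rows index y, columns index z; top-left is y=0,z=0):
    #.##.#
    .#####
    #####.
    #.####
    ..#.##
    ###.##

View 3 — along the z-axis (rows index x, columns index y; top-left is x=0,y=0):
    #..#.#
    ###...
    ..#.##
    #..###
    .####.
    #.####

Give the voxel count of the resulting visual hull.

remaining voxels: 40

before carving: 216 voxels (6×6×6)
carve view 1 (along y, XZ-mask fill 14/36): 84 voxels remain
carve view 2 (along x, YZ-mask fill 27/36): 65 voxels remain
carve view 3 (along z, XY-mask fill 22/36): 40 voxels remain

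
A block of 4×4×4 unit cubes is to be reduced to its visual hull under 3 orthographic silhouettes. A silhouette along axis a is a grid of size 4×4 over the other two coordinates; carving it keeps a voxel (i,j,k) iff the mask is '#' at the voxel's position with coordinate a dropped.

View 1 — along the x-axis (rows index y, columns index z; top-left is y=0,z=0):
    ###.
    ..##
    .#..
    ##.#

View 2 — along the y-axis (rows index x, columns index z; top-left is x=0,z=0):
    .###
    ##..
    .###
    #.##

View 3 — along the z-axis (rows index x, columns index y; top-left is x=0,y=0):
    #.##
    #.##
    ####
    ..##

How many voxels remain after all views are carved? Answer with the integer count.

start: 4×4×4 = 64 voxels
after view 1 [x-axis, 9 of 16 cells solid] → remaining = 36
after view 2 [y-axis, 11 of 16 cells solid] → remaining = 25
after view 3 [z-axis, 12 of 16 cells solid] → remaining = 19

|visual hull| = 19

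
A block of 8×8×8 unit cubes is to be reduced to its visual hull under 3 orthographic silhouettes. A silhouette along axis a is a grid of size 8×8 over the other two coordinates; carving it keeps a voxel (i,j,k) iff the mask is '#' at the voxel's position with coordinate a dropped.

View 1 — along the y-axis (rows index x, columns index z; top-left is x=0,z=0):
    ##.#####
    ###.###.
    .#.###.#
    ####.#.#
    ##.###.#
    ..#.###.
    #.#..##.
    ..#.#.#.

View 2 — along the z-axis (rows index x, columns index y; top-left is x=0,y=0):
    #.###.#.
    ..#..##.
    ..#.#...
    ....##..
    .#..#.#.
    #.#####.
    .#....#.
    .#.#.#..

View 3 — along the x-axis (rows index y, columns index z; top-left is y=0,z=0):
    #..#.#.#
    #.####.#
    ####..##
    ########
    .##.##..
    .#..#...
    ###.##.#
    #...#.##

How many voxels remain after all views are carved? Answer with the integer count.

84 voxels

full grid |V| = 512
after view 1 [y-axis, 41 of 64 cells solid] → remaining = 328
after view 2 [z-axis, 26 of 64 cells solid] → remaining = 134
after view 3 [x-axis, 40 of 64 cells solid] → remaining = 84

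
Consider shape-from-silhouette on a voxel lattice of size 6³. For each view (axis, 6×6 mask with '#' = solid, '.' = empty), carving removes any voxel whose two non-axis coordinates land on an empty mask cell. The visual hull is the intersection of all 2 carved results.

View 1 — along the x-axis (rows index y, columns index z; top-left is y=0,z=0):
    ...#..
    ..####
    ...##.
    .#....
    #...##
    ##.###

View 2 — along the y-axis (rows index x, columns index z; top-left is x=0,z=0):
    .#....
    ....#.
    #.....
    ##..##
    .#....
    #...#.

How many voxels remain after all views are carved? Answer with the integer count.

voxel count = 27

full grid |V| = 216
carve view 1 (along x, YZ-mask fill 16/36): 96 voxels remain
carve view 2 (along y, XZ-mask fill 10/36): 27 voxels remain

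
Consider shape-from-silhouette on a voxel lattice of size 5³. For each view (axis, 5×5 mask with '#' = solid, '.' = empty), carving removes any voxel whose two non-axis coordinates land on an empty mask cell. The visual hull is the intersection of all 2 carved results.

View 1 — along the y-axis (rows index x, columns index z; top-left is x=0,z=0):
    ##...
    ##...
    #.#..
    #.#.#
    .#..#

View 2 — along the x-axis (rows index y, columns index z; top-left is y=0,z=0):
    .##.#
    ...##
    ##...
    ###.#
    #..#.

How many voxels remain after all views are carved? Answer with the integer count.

before carving: 125 voxels (5×5×5)
step 1: project along y, AND mask (11/25) → |grid| = 55
step 2: project along x, AND mask (13/25) → |grid| = 31

31 voxels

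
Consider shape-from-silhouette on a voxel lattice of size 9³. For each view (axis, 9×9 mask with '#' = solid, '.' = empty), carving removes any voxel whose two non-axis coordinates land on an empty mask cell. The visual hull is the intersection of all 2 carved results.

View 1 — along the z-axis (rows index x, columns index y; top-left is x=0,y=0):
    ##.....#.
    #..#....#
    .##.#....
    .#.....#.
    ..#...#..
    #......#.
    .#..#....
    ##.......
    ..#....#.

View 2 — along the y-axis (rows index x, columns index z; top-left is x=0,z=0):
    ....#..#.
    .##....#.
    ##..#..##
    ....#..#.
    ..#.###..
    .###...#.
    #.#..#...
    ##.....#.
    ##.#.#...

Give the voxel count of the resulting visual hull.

|visual hull| = 70

full grid |V| = 729
V1 z: intersect with XY mask (21 set) -- 189 left
V2 y: intersect with XZ mask (30 set) -- 70 left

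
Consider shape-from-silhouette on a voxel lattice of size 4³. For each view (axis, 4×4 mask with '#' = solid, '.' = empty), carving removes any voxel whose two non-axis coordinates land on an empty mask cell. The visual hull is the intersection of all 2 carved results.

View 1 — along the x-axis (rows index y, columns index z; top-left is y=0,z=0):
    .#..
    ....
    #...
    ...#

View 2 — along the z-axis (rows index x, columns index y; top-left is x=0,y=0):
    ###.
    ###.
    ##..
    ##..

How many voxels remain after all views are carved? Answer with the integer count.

|visual hull| = 6

before carving: 64 voxels (4×4×4)
step 1: project along x, AND mask (3/16) → |grid| = 12
step 2: project along z, AND mask (10/16) → |grid| = 6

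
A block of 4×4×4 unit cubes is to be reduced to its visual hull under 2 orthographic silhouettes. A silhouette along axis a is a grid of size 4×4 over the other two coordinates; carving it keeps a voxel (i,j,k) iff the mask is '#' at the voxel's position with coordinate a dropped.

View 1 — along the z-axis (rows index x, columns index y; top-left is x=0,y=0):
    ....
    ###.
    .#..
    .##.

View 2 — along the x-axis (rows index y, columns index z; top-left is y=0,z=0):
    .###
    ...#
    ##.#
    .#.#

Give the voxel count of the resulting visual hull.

before carving: 64 voxels (4×4×4)
[1] z-view keeps 6 columns → grid now 24
[2] x-view keeps 9 columns → grid now 12

|visual hull| = 12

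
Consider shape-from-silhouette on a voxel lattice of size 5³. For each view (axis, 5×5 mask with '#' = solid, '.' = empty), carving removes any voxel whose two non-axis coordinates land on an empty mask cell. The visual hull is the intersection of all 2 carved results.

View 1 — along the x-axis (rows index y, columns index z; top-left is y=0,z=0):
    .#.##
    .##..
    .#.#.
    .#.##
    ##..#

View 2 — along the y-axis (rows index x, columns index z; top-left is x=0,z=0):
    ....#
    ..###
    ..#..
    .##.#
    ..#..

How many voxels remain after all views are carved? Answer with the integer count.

initial block: 5^3 = 125
  1. axis=0 (YZ plane), |mask|=13  ⇒  voxels=65
  2. axis=1 (XZ plane), |mask|=9  ⇒  voxels=21

remaining voxels: 21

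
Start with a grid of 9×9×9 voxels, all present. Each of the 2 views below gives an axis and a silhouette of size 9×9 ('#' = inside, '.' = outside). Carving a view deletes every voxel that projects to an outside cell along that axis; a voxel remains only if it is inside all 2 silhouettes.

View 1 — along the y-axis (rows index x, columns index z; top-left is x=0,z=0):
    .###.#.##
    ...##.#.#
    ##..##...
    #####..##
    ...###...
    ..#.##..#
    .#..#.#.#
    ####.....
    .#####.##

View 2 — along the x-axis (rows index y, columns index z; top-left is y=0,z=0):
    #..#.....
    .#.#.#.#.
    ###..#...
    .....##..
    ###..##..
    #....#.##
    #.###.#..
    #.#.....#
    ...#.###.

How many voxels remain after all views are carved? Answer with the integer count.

voxel count = 146

full grid |V| = 729
step 1: project along y, AND mask (43/81) → |grid| = 387
step 2: project along x, AND mask (33/81) → |grid| = 146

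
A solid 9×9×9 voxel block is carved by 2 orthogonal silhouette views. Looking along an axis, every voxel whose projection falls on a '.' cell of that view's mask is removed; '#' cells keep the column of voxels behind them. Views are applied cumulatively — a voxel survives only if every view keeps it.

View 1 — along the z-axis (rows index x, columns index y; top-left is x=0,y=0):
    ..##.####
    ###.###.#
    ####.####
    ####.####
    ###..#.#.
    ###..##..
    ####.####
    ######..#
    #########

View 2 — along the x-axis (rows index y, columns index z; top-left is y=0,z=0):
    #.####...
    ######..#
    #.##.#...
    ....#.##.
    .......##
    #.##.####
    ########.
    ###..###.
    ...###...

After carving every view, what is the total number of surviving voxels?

before carving: 729 voxels (9×9×9)
[1] z-view keeps 63 columns → grid now 567
[2] x-view keeps 45 columns → grid now 332

voxel count = 332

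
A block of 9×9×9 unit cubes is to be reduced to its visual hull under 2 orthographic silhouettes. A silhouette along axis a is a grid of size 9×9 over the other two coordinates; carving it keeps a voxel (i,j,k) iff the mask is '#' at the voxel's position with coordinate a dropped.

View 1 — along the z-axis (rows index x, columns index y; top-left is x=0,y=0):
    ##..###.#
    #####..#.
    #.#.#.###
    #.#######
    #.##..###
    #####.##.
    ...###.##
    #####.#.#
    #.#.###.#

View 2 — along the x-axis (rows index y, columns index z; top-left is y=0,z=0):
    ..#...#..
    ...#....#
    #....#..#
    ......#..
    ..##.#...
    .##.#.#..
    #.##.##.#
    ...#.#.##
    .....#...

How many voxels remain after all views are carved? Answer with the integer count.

initial block: 9^3 = 729
after view 1 [z-axis, 57 of 81 cells solid] → remaining = 513
after view 2 [x-axis, 26 of 81 cells solid] → remaining = 164

voxel count = 164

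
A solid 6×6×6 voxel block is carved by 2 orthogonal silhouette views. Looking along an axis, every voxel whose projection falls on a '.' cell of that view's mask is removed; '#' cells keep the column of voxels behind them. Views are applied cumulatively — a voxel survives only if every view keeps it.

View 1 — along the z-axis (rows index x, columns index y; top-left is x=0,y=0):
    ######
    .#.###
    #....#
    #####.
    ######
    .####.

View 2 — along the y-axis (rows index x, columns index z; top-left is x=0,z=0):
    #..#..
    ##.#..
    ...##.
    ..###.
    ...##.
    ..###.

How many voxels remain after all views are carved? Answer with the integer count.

start: 6×6×6 = 216 voxels
[1] z-view keeps 27 columns → grid now 162
[2] y-view keeps 15 columns → grid now 67

voxel count = 67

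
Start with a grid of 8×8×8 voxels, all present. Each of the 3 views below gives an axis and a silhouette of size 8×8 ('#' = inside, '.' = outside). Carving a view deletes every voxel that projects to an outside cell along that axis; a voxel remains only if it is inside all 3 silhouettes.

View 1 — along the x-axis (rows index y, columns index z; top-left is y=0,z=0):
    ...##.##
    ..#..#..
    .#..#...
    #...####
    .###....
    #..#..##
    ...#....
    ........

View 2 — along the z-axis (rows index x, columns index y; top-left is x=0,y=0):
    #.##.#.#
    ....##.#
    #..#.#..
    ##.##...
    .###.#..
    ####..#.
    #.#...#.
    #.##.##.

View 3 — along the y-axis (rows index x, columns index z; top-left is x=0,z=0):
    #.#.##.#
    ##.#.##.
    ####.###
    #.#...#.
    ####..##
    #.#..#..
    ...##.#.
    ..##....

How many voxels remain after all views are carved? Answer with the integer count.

voxel count = 51

before carving: 512 voxels (8×8×8)
carve view 1 (along x, YZ-mask fill 21/64): 168 voxels remain
carve view 2 (along z, XY-mask fill 32/64): 99 voxels remain
carve view 3 (along y, XZ-mask fill 34/64): 51 voxels remain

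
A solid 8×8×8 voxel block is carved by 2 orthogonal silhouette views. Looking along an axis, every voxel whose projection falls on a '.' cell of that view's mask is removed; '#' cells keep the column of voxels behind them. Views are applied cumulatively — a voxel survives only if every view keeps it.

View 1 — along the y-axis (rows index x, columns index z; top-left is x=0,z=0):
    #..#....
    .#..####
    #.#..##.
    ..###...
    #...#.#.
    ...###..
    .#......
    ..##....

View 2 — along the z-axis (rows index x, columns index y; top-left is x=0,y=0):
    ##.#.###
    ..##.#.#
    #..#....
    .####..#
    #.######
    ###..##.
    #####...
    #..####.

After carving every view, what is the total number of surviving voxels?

before carving: 512 voxels (8×8×8)
carve view 1 (along y, XZ-mask fill 23/64): 184 voxels remain
carve view 2 (along z, XY-mask fill 39/64): 106 voxels remain

106 voxels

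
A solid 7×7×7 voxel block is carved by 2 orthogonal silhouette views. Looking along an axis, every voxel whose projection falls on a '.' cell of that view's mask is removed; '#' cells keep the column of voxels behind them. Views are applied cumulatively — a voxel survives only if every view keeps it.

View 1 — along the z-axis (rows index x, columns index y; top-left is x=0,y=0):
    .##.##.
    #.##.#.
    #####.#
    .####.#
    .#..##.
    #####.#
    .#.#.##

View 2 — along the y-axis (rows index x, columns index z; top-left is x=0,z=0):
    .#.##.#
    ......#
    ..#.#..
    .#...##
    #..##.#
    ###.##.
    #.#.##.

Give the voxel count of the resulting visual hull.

before carving: 343 voxels (7×7×7)
[1] z-view keeps 32 columns → grid now 224
[2] y-view keeps 23 columns → grid now 105

voxel count = 105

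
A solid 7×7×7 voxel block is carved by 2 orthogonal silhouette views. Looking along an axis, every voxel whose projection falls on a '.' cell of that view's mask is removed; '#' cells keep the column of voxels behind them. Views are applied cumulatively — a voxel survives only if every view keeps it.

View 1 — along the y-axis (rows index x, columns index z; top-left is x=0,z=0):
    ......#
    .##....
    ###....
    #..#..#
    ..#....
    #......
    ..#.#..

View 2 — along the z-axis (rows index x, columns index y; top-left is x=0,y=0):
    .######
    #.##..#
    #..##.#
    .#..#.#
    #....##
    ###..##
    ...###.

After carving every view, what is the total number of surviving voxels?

49 voxels

full grid |V| = 343
V1 y: intersect with XZ mask (13 set) -- 91 left
V2 z: intersect with XY mask (28 set) -- 49 left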